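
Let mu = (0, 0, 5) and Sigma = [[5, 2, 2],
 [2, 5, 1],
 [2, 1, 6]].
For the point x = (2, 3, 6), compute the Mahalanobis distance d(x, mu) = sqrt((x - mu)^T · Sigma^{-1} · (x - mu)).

Step 1 — centre the observation: (x - mu) = (2, 3, 1).

Step 2 — invert Sigma (cofactor / det for 3×3, or solve directly):
  Sigma^{-1} = [[0.2661, -0.0917, -0.0734],
 [-0.0917, 0.2385, -0.0092],
 [-0.0734, -0.0092, 0.1927]].

Step 3 — form the quadratic (x - mu)^T · Sigma^{-1} · (x - mu):
  Sigma^{-1} · (x - mu) = (0.1835, 0.5229, 0.0183).
  (x - mu)^T · [Sigma^{-1} · (x - mu)] = (2)·(0.1835) + (3)·(0.5229) + (1)·(0.0183) = 1.9541.

Step 4 — take square root: d = √(1.9541) ≈ 1.3979.

d(x, mu) = √(1.9541) ≈ 1.3979


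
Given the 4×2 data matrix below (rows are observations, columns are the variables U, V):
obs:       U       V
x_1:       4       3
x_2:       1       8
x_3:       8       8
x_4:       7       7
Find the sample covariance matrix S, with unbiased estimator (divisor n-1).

Step 1 — column means:
  mean(U) = (4 + 1 + 8 + 7) / 4 = 20/4 = 5
  mean(V) = (3 + 8 + 8 + 7) / 4 = 26/4 = 6.5

Step 2 — sample covariance S[i,j] = (1/(n-1)) · Σ_k (x_{k,i} - mean_i) · (x_{k,j} - mean_j), with n-1 = 3.
  S[U,U] = ((-1)·(-1) + (-4)·(-4) + (3)·(3) + (2)·(2)) / 3 = 30/3 = 10
  S[U,V] = ((-1)·(-3.5) + (-4)·(1.5) + (3)·(1.5) + (2)·(0.5)) / 3 = 3/3 = 1
  S[V,V] = ((-3.5)·(-3.5) + (1.5)·(1.5) + (1.5)·(1.5) + (0.5)·(0.5)) / 3 = 17/3 = 5.6667

S is symmetric (S[j,i] = S[i,j]). Assembling:

S = [[10, 1],
 [1, 5.6667]]


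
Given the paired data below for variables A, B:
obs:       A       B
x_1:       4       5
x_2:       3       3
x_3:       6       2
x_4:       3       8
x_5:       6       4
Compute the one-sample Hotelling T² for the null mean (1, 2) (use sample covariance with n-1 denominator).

Step 1 — sample mean vector:
  mean(A) = (4 + 3 + 6 + 3 + 6) / 5 = 22/5 = 4.4
  mean(B) = (5 + 3 + 2 + 8 + 4) / 5 = 22/5 = 4.4
  x̄ = (4.4, 4.4),  deviation x̄ - mu_0 = (4.4, 4.4) - (1, 2) = (3.4, 2.4).

Step 2 — sample covariance matrix, S[i,j] = (1/(n-1)) · Σ_k (x_{k,i} - mean_i) · (x_{k,j} - mean_j), divisor n-1 = 4:
  S[A,A] = ((-0.4)·(-0.4) + (-1.4)·(-1.4) + (1.6)·(1.6) + (-1.4)·(-1.4) + (1.6)·(1.6)) / 4 = 9.2/4 = 2.3
  S[A,B] = ((-0.4)·(0.6) + (-1.4)·(-1.4) + (1.6)·(-2.4) + (-1.4)·(3.6) + (1.6)·(-0.4)) / 4 = -7.8/4 = -1.95
  S[B,B] = ((0.6)·(0.6) + (-1.4)·(-1.4) + (-2.4)·(-2.4) + (3.6)·(3.6) + (-0.4)·(-0.4)) / 4 = 21.2/4 = 5.3
  S = [[2.3, -1.95],
 [-1.95, 5.3]].

Step 3 — invert S. det(S) = 2.3·5.3 - (-1.95)² = 8.3875.
  S^{-1} = (1/det) · [[d, -b], [-b, a]] = [[0.6319, 0.2325],
 [0.2325, 0.2742]].

Step 4 — quadratic form (x̄ - mu_0)^T · S^{-1} · (x̄ - mu_0):
  S^{-1} · (x̄ - mu_0) = (2.7064, 1.4486),
  (x̄ - mu_0)^T · [...] = (3.4)·(2.7064) + (2.4)·(1.4486) = 12.6784.

Step 5 — scale by n: T² = 5 · 12.6784 = 63.392.

T² ≈ 63.392


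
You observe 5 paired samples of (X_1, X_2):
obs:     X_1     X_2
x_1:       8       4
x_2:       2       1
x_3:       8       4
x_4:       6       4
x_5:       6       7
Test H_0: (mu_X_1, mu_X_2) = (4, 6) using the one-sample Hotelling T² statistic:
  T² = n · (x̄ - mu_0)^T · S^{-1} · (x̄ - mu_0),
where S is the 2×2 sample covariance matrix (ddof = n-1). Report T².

Step 1 — sample mean vector:
  mean(X_1) = (8 + 2 + 8 + 6 + 6) / 5 = 30/5 = 6
  mean(X_2) = (4 + 1 + 4 + 4 + 7) / 5 = 20/5 = 4
  x̄ = (6, 4),  deviation x̄ - mu_0 = (6, 4) - (4, 6) = (2, -2).

Step 2 — sample covariance matrix, S[i,j] = (1/(n-1)) · Σ_k (x_{k,i} - mean_i) · (x_{k,j} - mean_j), divisor n-1 = 4:
  S[X_1,X_1] = ((2)·(2) + (-4)·(-4) + (2)·(2) + (0)·(0) + (0)·(0)) / 4 = 24/4 = 6
  S[X_1,X_2] = ((2)·(0) + (-4)·(-3) + (2)·(0) + (0)·(0) + (0)·(3)) / 4 = 12/4 = 3
  S[X_2,X_2] = ((0)·(0) + (-3)·(-3) + (0)·(0) + (0)·(0) + (3)·(3)) / 4 = 18/4 = 4.5
  S = [[6, 3],
 [3, 4.5]].

Step 3 — invert S. det(S) = 6·4.5 - (3)² = 18.
  S^{-1} = (1/det) · [[d, -b], [-b, a]] = [[0.25, -0.1667],
 [-0.1667, 0.3333]].

Step 4 — quadratic form (x̄ - mu_0)^T · S^{-1} · (x̄ - mu_0):
  S^{-1} · (x̄ - mu_0) = (0.8333, -1),
  (x̄ - mu_0)^T · [...] = (2)·(0.8333) + (-2)·(-1) = 3.6667.

Step 5 — scale by n: T² = 5 · 3.6667 = 18.3333.

T² ≈ 18.3333


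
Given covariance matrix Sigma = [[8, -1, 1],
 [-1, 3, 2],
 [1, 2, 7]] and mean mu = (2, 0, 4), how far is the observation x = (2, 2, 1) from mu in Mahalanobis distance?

Step 1 — centre the observation: (x - mu) = (0, 2, -3).

Step 2 — invert Sigma (cofactor / det for 3×3, or solve directly):
  Sigma^{-1} = [[0.1393, 0.0738, -0.041],
 [0.0738, 0.4508, -0.1393],
 [-0.041, -0.1393, 0.1885]].

Step 3 — form the quadratic (x - mu)^T · Sigma^{-1} · (x - mu):
  Sigma^{-1} · (x - mu) = (0.2705, 1.3197, -0.8443).
  (x - mu)^T · [Sigma^{-1} · (x - mu)] = (0)·(0.2705) + (2)·(1.3197) + (-3)·(-0.8443) = 5.1721.

Step 4 — take square root: d = √(5.1721) ≈ 2.2742.

d(x, mu) = √(5.1721) ≈ 2.2742


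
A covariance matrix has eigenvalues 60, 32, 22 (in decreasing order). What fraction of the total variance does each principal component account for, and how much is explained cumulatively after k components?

Step 1 — total variance = trace(Sigma) = Σ λ_i = 60 + 32 + 22 = 114.

Step 2 — fraction explained by component i = λ_i / Σ λ:
  PC1: 60/114 = 0.5263
  PC2: 32/114 = 0.2807
  PC3: 22/114 = 0.193

Step 3 — cumulative fraction after k components = (λ_1 + ... + λ_k) / Σ λ:
  k = 1: 60/114 = 0.5263
  k = 2: (60 + 32)/114 = 92/114 = 0.807
  k = 3: (60 + 32 + 22)/114 = 114/114 = 1

Summary (fraction, with percent):

explained: PC1 0.5263 (52.63%), PC2 0.2807 (28.07%), PC3 0.193 (19.3%);  cumulative: 0.5263, 0.807, 1


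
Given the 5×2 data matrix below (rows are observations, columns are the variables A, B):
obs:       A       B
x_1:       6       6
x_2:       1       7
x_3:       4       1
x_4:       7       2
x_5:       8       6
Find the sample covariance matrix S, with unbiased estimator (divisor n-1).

Step 1 — column means:
  mean(A) = (6 + 1 + 4 + 7 + 8) / 5 = 26/5 = 5.2
  mean(B) = (6 + 7 + 1 + 2 + 6) / 5 = 22/5 = 4.4

Step 2 — sample covariance S[i,j] = (1/(n-1)) · Σ_k (x_{k,i} - mean_i) · (x_{k,j} - mean_j), with n-1 = 4.
  S[A,A] = ((0.8)·(0.8) + (-4.2)·(-4.2) + (-1.2)·(-1.2) + (1.8)·(1.8) + (2.8)·(2.8)) / 4 = 30.8/4 = 7.7
  S[A,B] = ((0.8)·(1.6) + (-4.2)·(2.6) + (-1.2)·(-3.4) + (1.8)·(-2.4) + (2.8)·(1.6)) / 4 = -5.4/4 = -1.35
  S[B,B] = ((1.6)·(1.6) + (2.6)·(2.6) + (-3.4)·(-3.4) + (-2.4)·(-2.4) + (1.6)·(1.6)) / 4 = 29.2/4 = 7.3

S is symmetric (S[j,i] = S[i,j]). Assembling:

S = [[7.7, -1.35],
 [-1.35, 7.3]]


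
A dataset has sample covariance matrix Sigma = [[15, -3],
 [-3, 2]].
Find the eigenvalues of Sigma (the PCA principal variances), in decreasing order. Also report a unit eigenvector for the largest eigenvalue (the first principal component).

Step 1 — characteristic polynomial of 2×2 Sigma:
  det(Sigma - λI) = λ² - trace · λ + det = 0.
  trace = 15 + 2 = 17, det = 15·2 - (-3)² = 21.
Step 2 — discriminant:
  Δ = trace² - 4·det = 289 - 84 = 205.
Step 3 — eigenvalues:
  λ = (trace ± √Δ)/2 = (17 ± 14.3178)/2,
  λ_1 = 15.6589,  λ_2 = 1.3411.

Step 4 — unit eigenvector for λ_1: solve (Sigma - λ_1 I)v = 0. First row:
  (15 - 15.6589)·v_x + (-3)·v_y = 0, i.e. (-0.6589)·v_x + (-3)·v_y = 0,
  so v ∝ (b, λ_1 - a) = (-3, 0.6589); multiply by -1 so the first entry is positive: u = (3, -0.6589).
  ||u|| = √((3)² + (-0.6589)²) = √(9.4342) ≈ 3.0715,
  v_1 = u/||u|| ≈ (0.9767, -0.2145) (||v_1|| = 1).

λ_1 = 15.6589,  λ_2 = 1.3411;  v_1 ≈ (0.9767, -0.2145)


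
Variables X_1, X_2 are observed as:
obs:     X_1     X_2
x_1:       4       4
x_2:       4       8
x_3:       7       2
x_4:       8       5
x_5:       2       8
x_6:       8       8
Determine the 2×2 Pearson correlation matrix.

Step 1 — column means:
  mean(X_1) = (4 + 4 + 7 + 8 + 2 + 8) / 6 = 33/6 = 5.5
  mean(X_2) = (4 + 8 + 2 + 5 + 8 + 8) / 6 = 35/6 = 5.8333

Step 2 — sample variances and covariances s[i,j] = (1/(n-1)) · Σ_k (x_{k,i} - mean_i) · (x_{k,j} - mean_j), with n-1 = 5:
  s[X_1,X_1] = ((-1.5)·(-1.5) + (-1.5)·(-1.5) + (1.5)·(1.5) + (2.5)·(2.5) + (-3.5)·(-3.5) + (2.5)·(2.5)) / 5 = 31.5/5 = 6.3
  s[X_1,X_2] = ((-1.5)·(-1.8333) + (-1.5)·(2.1667) + (1.5)·(-3.8333) + (2.5)·(-0.8333) + (-3.5)·(2.1667) + (2.5)·(2.1667)) / 5 = -10.5/5 = -2.1
  s[X_2,X_2] = ((-1.8333)·(-1.8333) + (2.1667)·(2.1667) + (-3.8333)·(-3.8333) + (-0.8333)·(-0.8333) + (2.1667)·(2.1667) + (2.1667)·(2.1667)) / 5 = 32.8333/5 = 6.5667
  Sample standard deviations s_i = √(s[i,i]):
  s(X_1) = √(6.3) = 2.51
  s(X_2) = √(6.5667) = 2.5626

Step 3 — r_{ij} = s_{ij} / (s_i · s_j):
  r[X_1,X_1] = 1 (diagonal).
  r[X_1,X_2] = -2.1 / (2.51 · 2.5626) = -2.1 / 6.432 = -0.3265
  r[X_2,X_2] = 1 (diagonal).

R is symmetric with unit diagonal. Assembling:

R = [[1, -0.3265],
 [-0.3265, 1]]


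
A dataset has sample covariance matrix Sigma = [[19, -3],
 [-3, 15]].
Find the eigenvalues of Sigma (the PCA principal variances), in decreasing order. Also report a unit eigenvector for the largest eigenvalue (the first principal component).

Step 1 — characteristic polynomial of 2×2 Sigma:
  det(Sigma - λI) = λ² - trace · λ + det = 0.
  trace = 19 + 15 = 34, det = 19·15 - (-3)² = 276.
Step 2 — discriminant:
  Δ = trace² - 4·det = 1156 - 1104 = 52.
Step 3 — eigenvalues:
  λ = (trace ± √Δ)/2 = (34 ± 7.2111)/2,
  λ_1 = 20.6056,  λ_2 = 13.3944.

Step 4 — unit eigenvector for λ_1: solve (Sigma - λ_1 I)v = 0. First row:
  (19 - 20.6056)·v_x + (-3)·v_y = 0, i.e. (-1.6056)·v_x + (-3)·v_y = 0,
  so v ∝ (b, λ_1 - a) = (-3, 1.6056); multiply by -1 so the first entry is positive: u = (3, -1.6056).
  ||u|| = √((3)² + (-1.6056)²) = √(11.5778) ≈ 3.4026,
  v_1 = u/||u|| ≈ (0.8817, -0.4719) (||v_1|| = 1).

λ_1 = 20.6056,  λ_2 = 13.3944;  v_1 ≈ (0.8817, -0.4719)


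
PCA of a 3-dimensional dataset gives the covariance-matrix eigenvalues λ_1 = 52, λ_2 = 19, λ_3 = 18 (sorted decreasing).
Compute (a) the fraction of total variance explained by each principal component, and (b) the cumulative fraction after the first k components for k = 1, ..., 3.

Step 1 — total variance = trace(Sigma) = Σ λ_i = 52 + 19 + 18 = 89.

Step 2 — fraction explained by component i = λ_i / Σ λ:
  PC1: 52/89 = 0.5843
  PC2: 19/89 = 0.2135
  PC3: 18/89 = 0.2022

Step 3 — cumulative fraction after k components = (λ_1 + ... + λ_k) / Σ λ:
  k = 1: 52/89 = 0.5843
  k = 2: (52 + 19)/89 = 71/89 = 0.7978
  k = 3: (52 + 19 + 18)/89 = 89/89 = 1

Summary (fraction, with percent):

explained: PC1 0.5843 (58.43%), PC2 0.2135 (21.35%), PC3 0.2022 (20.22%);  cumulative: 0.5843, 0.7978, 1


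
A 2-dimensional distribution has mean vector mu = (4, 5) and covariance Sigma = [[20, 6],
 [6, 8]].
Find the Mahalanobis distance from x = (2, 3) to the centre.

Step 1 — centre the observation: (x - mu) = (-2, -2).

Step 2 — invert Sigma. det(Sigma) = 20·8 - (6)² = 124.
  Sigma^{-1} = (1/det) · [[d, -b], [-b, a]] = [[0.0645, -0.0484],
 [-0.0484, 0.1613]].

Step 3 — form the quadratic (x - mu)^T · Sigma^{-1} · (x - mu):
  Sigma^{-1} · (x - mu) = (-0.0323, -0.2258).
  (x - mu)^T · [Sigma^{-1} · (x - mu)] = (-2)·(-0.0323) + (-2)·(-0.2258) = 0.5161.

Step 4 — take square root: d = √(0.5161) ≈ 0.7184.

d(x, mu) = √(0.5161) ≈ 0.7184


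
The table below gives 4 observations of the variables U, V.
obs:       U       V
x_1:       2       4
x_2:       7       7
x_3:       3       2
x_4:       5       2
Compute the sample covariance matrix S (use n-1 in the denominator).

Step 1 — column means:
  mean(U) = (2 + 7 + 3 + 5) / 4 = 17/4 = 4.25
  mean(V) = (4 + 7 + 2 + 2) / 4 = 15/4 = 3.75

Step 2 — sample covariance S[i,j] = (1/(n-1)) · Σ_k (x_{k,i} - mean_i) · (x_{k,j} - mean_j), with n-1 = 3.
  S[U,U] = ((-2.25)·(-2.25) + (2.75)·(2.75) + (-1.25)·(-1.25) + (0.75)·(0.75)) / 3 = 14.75/3 = 4.9167
  S[U,V] = ((-2.25)·(0.25) + (2.75)·(3.25) + (-1.25)·(-1.75) + (0.75)·(-1.75)) / 3 = 9.25/3 = 3.0833
  S[V,V] = ((0.25)·(0.25) + (3.25)·(3.25) + (-1.75)·(-1.75) + (-1.75)·(-1.75)) / 3 = 16.75/3 = 5.5833

S is symmetric (S[j,i] = S[i,j]). Assembling:

S = [[4.9167, 3.0833],
 [3.0833, 5.5833]]


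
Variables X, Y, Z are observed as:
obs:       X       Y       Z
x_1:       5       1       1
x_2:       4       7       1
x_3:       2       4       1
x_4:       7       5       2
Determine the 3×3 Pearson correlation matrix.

Step 1 — column means:
  mean(X) = (5 + 4 + 2 + 7) / 4 = 18/4 = 4.5
  mean(Y) = (1 + 7 + 4 + 5) / 4 = 17/4 = 4.25
  mean(Z) = (1 + 1 + 1 + 2) / 4 = 5/4 = 1.25

Step 2 — sample variances and covariances s[i,j] = (1/(n-1)) · Σ_k (x_{k,i} - mean_i) · (x_{k,j} - mean_j), with n-1 = 3:
  s[X,X] = ((0.5)·(0.5) + (-0.5)·(-0.5) + (-2.5)·(-2.5) + (2.5)·(2.5)) / 3 = 13/3 = 4.3333
  s[X,Y] = ((0.5)·(-3.25) + (-0.5)·(2.75) + (-2.5)·(-0.25) + (2.5)·(0.75)) / 3 = -0.5/3 = -0.1667
  s[X,Z] = ((0.5)·(-0.25) + (-0.5)·(-0.25) + (-2.5)·(-0.25) + (2.5)·(0.75)) / 3 = 2.5/3 = 0.8333
  s[Y,Y] = ((-3.25)·(-3.25) + (2.75)·(2.75) + (-0.25)·(-0.25) + (0.75)·(0.75)) / 3 = 18.75/3 = 6.25
  s[Y,Z] = ((-3.25)·(-0.25) + (2.75)·(-0.25) + (-0.25)·(-0.25) + (0.75)·(0.75)) / 3 = 0.75/3 = 0.25
  s[Z,Z] = ((-0.25)·(-0.25) + (-0.25)·(-0.25) + (-0.25)·(-0.25) + (0.75)·(0.75)) / 3 = 0.75/3 = 0.25
  Sample standard deviations s_i = √(s[i,i]):
  s(X) = √(4.3333) = 2.0817
  s(Y) = √(6.25) = 2.5
  s(Z) = √(0.25) = 0.5

Step 3 — r_{ij} = s_{ij} / (s_i · s_j):
  r[X,X] = 1 (diagonal).
  r[X,Y] = -0.1667 / (2.0817 · 2.5) = -0.1667 / 5.2042 = -0.032
  r[X,Z] = 0.8333 / (2.0817 · 0.5) = 0.8333 / 1.0408 = 0.8006
  r[Y,Y] = 1 (diagonal).
  r[Y,Z] = 0.25 / (2.5 · 0.5) = 0.25 / 1.25 = 0.2
  r[Z,Z] = 1 (diagonal).

R is symmetric with unit diagonal. Assembling:

R = [[1, -0.032, 0.8006],
 [-0.032, 1, 0.2],
 [0.8006, 0.2, 1]]


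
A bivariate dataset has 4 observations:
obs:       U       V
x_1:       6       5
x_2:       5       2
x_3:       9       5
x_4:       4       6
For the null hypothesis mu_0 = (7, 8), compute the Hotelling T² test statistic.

Step 1 — sample mean vector:
  mean(U) = (6 + 5 + 9 + 4) / 4 = 24/4 = 6
  mean(V) = (5 + 2 + 5 + 6) / 4 = 18/4 = 4.5
  x̄ = (6, 4.5),  deviation x̄ - mu_0 = (6, 4.5) - (7, 8) = (-1, -3.5).

Step 2 — sample covariance matrix, S[i,j] = (1/(n-1)) · Σ_k (x_{k,i} - mean_i) · (x_{k,j} - mean_j), divisor n-1 = 3:
  S[U,U] = ((0)·(0) + (-1)·(-1) + (3)·(3) + (-2)·(-2)) / 3 = 14/3 = 4.6667
  S[U,V] = ((0)·(0.5) + (-1)·(-2.5) + (3)·(0.5) + (-2)·(1.5)) / 3 = 1/3 = 0.3333
  S[V,V] = ((0.5)·(0.5) + (-2.5)·(-2.5) + (0.5)·(0.5) + (1.5)·(1.5)) / 3 = 9/3 = 3
  S = [[4.6667, 0.3333],
 [0.3333, 3]].

Step 3 — invert S. det(S) = 4.6667·3 - (0.3333)² = 13.8889.
  S^{-1} = (1/det) · [[d, -b], [-b, a]] = [[0.216, -0.024],
 [-0.024, 0.336]].

Step 4 — quadratic form (x̄ - mu_0)^T · S^{-1} · (x̄ - mu_0):
  S^{-1} · (x̄ - mu_0) = (-0.132, -1.152),
  (x̄ - mu_0)^T · [...] = (-1)·(-0.132) + (-3.5)·(-1.152) = 4.164.

Step 5 — scale by n: T² = 4 · 4.164 = 16.656.

T² ≈ 16.656


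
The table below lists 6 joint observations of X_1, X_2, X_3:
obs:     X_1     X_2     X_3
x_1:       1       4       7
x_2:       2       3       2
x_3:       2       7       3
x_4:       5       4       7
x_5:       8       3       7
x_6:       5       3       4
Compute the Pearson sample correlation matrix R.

Step 1 — column means:
  mean(X_1) = (1 + 2 + 2 + 5 + 8 + 5) / 6 = 23/6 = 3.8333
  mean(X_2) = (4 + 3 + 7 + 4 + 3 + 3) / 6 = 24/6 = 4
  mean(X_3) = (7 + 2 + 3 + 7 + 7 + 4) / 6 = 30/6 = 5

Step 2 — sample variances and covariances s[i,j] = (1/(n-1)) · Σ_k (x_{k,i} - mean_i) · (x_{k,j} - mean_j), with n-1 = 5:
  s[X_1,X_1] = ((-2.8333)·(-2.8333) + (-1.8333)·(-1.8333) + (-1.8333)·(-1.8333) + (1.1667)·(1.1667) + (4.1667)·(4.1667) + (1.1667)·(1.1667)) / 5 = 34.8333/5 = 6.9667
  s[X_1,X_2] = ((-2.8333)·(0) + (-1.8333)·(-1) + (-1.8333)·(3) + (1.1667)·(0) + (4.1667)·(-1) + (1.1667)·(-1)) / 5 = -9/5 = -1.8
  s[X_1,X_3] = ((-2.8333)·(2) + (-1.8333)·(-3) + (-1.8333)·(-2) + (1.1667)·(2) + (4.1667)·(2) + (1.1667)·(-1)) / 5 = 13/5 = 2.6
  s[X_2,X_2] = ((0)·(0) + (-1)·(-1) + (3)·(3) + (0)·(0) + (-1)·(-1) + (-1)·(-1)) / 5 = 12/5 = 2.4
  s[X_2,X_3] = ((0)·(2) + (-1)·(-3) + (3)·(-2) + (0)·(2) + (-1)·(2) + (-1)·(-1)) / 5 = -4/5 = -0.8
  s[X_3,X_3] = ((2)·(2) + (-3)·(-3) + (-2)·(-2) + (2)·(2) + (2)·(2) + (-1)·(-1)) / 5 = 26/5 = 5.2
  Sample standard deviations s_i = √(s[i,i]):
  s(X_1) = √(6.9667) = 2.6394
  s(X_2) = √(2.4) = 1.5492
  s(X_3) = √(5.2) = 2.2804

Step 3 — r_{ij} = s_{ij} / (s_i · s_j):
  r[X_1,X_1] = 1 (diagonal).
  r[X_1,X_2] = -1.8 / (2.6394 · 1.5492) = -1.8 / 4.089 = -0.4402
  r[X_1,X_3] = 2.6 / (2.6394 · 2.2804) = 2.6 / 6.0189 = 0.432
  r[X_2,X_2] = 1 (diagonal).
  r[X_2,X_3] = -0.8 / (1.5492 · 2.2804) = -0.8 / 3.5327 = -0.2265
  r[X_3,X_3] = 1 (diagonal).

R is symmetric with unit diagonal. Assembling:

R = [[1, -0.4402, 0.432],
 [-0.4402, 1, -0.2265],
 [0.432, -0.2265, 1]]


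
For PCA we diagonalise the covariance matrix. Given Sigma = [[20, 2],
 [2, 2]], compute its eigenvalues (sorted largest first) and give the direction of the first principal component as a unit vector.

Step 1 — characteristic polynomial of 2×2 Sigma:
  det(Sigma - λI) = λ² - trace · λ + det = 0.
  trace = 20 + 2 = 22, det = 20·2 - (2)² = 36.
Step 2 — discriminant:
  Δ = trace² - 4·det = 484 - 144 = 340.
Step 3 — eigenvalues:
  λ = (trace ± √Δ)/2 = (22 ± 18.4391)/2,
  λ_1 = 20.2195,  λ_2 = 1.7805.

Step 4 — unit eigenvector for λ_1: solve (Sigma - λ_1 I)v = 0. First row:
  (20 - 20.2195)·v_x + (2)·v_y = 0, i.e. (-0.2195)·v_x + (2)·v_y = 0,
  so v ∝ (b, λ_1 - a) = (2, 0.2195) = u.
  ||u|| = √((2)² + (0.2195)²) = √(4.0482) ≈ 2.012,
  v_1 = u/||u|| ≈ (0.994, 0.1091) (||v_1|| = 1).

λ_1 = 20.2195,  λ_2 = 1.7805;  v_1 ≈ (0.994, 0.1091)


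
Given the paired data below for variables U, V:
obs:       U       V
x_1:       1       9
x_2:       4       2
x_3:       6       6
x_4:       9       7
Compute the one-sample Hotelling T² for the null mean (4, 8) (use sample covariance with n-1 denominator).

Step 1 — sample mean vector:
  mean(U) = (1 + 4 + 6 + 9) / 4 = 20/4 = 5
  mean(V) = (9 + 2 + 6 + 7) / 4 = 24/4 = 6
  x̄ = (5, 6),  deviation x̄ - mu_0 = (5, 6) - (4, 8) = (1, -2).

Step 2 — sample covariance matrix, S[i,j] = (1/(n-1)) · Σ_k (x_{k,i} - mean_i) · (x_{k,j} - mean_j), divisor n-1 = 3:
  S[U,U] = ((-4)·(-4) + (-1)·(-1) + (1)·(1) + (4)·(4)) / 3 = 34/3 = 11.3333
  S[U,V] = ((-4)·(3) + (-1)·(-4) + (1)·(0) + (4)·(1)) / 3 = -4/3 = -1.3333
  S[V,V] = ((3)·(3) + (-4)·(-4) + (0)·(0) + (1)·(1)) / 3 = 26/3 = 8.6667
  S = [[11.3333, -1.3333],
 [-1.3333, 8.6667]].

Step 3 — invert S. det(S) = 11.3333·8.6667 - (-1.3333)² = 96.4444.
  S^{-1} = (1/det) · [[d, -b], [-b, a]] = [[0.0899, 0.0138],
 [0.0138, 0.1175]].

Step 4 — quadratic form (x̄ - mu_0)^T · S^{-1} · (x̄ - mu_0):
  S^{-1} · (x̄ - mu_0) = (0.0622, -0.2212),
  (x̄ - mu_0)^T · [...] = (1)·(0.0622) + (-2)·(-0.2212) = 0.5046.

Step 5 — scale by n: T² = 4 · 0.5046 = 2.0184.

T² ≈ 2.0184


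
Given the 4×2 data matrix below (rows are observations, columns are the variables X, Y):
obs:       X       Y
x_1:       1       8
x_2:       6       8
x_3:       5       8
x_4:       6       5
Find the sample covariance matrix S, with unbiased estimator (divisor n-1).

Step 1 — column means:
  mean(X) = (1 + 6 + 5 + 6) / 4 = 18/4 = 4.5
  mean(Y) = (8 + 8 + 8 + 5) / 4 = 29/4 = 7.25

Step 2 — sample covariance S[i,j] = (1/(n-1)) · Σ_k (x_{k,i} - mean_i) · (x_{k,j} - mean_j), with n-1 = 3.
  S[X,X] = ((-3.5)·(-3.5) + (1.5)·(1.5) + (0.5)·(0.5) + (1.5)·(1.5)) / 3 = 17/3 = 5.6667
  S[X,Y] = ((-3.5)·(0.75) + (1.5)·(0.75) + (0.5)·(0.75) + (1.5)·(-2.25)) / 3 = -4.5/3 = -1.5
  S[Y,Y] = ((0.75)·(0.75) + (0.75)·(0.75) + (0.75)·(0.75) + (-2.25)·(-2.25)) / 3 = 6.75/3 = 2.25

S is symmetric (S[j,i] = S[i,j]). Assembling:

S = [[5.6667, -1.5],
 [-1.5, 2.25]]


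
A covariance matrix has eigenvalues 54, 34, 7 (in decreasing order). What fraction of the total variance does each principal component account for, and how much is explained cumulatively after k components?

Step 1 — total variance = trace(Sigma) = Σ λ_i = 54 + 34 + 7 = 95.

Step 2 — fraction explained by component i = λ_i / Σ λ:
  PC1: 54/95 = 0.5684
  PC2: 34/95 = 0.3579
  PC3: 7/95 = 0.0737

Step 3 — cumulative fraction after k components = (λ_1 + ... + λ_k) / Σ λ:
  k = 1: 54/95 = 0.5684
  k = 2: (54 + 34)/95 = 88/95 = 0.9263
  k = 3: (54 + 34 + 7)/95 = 95/95 = 1

Summary (fraction, with percent):

explained: PC1 0.5684 (56.84%), PC2 0.3579 (35.79%), PC3 0.0737 (7.37%);  cumulative: 0.5684, 0.9263, 1


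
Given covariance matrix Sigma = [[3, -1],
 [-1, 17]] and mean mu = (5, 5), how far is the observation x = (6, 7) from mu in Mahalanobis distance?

Step 1 — centre the observation: (x - mu) = (1, 2).

Step 2 — invert Sigma. det(Sigma) = 3·17 - (-1)² = 50.
  Sigma^{-1} = (1/det) · [[d, -b], [-b, a]] = [[0.34, 0.02],
 [0.02, 0.06]].

Step 3 — form the quadratic (x - mu)^T · Sigma^{-1} · (x - mu):
  Sigma^{-1} · (x - mu) = (0.38, 0.14).
  (x - mu)^T · [Sigma^{-1} · (x - mu)] = (1)·(0.38) + (2)·(0.14) = 0.66.

Step 4 — take square root: d = √(0.66) ≈ 0.8124.

d(x, mu) = √(0.66) ≈ 0.8124


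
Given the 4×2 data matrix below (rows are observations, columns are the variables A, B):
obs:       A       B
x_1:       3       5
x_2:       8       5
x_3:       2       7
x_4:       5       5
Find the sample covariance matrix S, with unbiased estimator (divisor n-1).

Step 1 — column means:
  mean(A) = (3 + 8 + 2 + 5) / 4 = 18/4 = 4.5
  mean(B) = (5 + 5 + 7 + 5) / 4 = 22/4 = 5.5

Step 2 — sample covariance S[i,j] = (1/(n-1)) · Σ_k (x_{k,i} - mean_i) · (x_{k,j} - mean_j), with n-1 = 3.
  S[A,A] = ((-1.5)·(-1.5) + (3.5)·(3.5) + (-2.5)·(-2.5) + (0.5)·(0.5)) / 3 = 21/3 = 7
  S[A,B] = ((-1.5)·(-0.5) + (3.5)·(-0.5) + (-2.5)·(1.5) + (0.5)·(-0.5)) / 3 = -5/3 = -1.6667
  S[B,B] = ((-0.5)·(-0.5) + (-0.5)·(-0.5) + (1.5)·(1.5) + (-0.5)·(-0.5)) / 3 = 3/3 = 1

S is symmetric (S[j,i] = S[i,j]). Assembling:

S = [[7, -1.6667],
 [-1.6667, 1]]


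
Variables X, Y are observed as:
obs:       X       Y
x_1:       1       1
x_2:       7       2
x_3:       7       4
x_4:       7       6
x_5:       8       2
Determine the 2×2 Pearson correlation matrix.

Step 1 — column means:
  mean(X) = (1 + 7 + 7 + 7 + 8) / 5 = 30/5 = 6
  mean(Y) = (1 + 2 + 4 + 6 + 2) / 5 = 15/5 = 3

Step 2 — sample variances and covariances s[i,j] = (1/(n-1)) · Σ_k (x_{k,i} - mean_i) · (x_{k,j} - mean_j), with n-1 = 4:
  s[X,X] = ((-5)·(-5) + (1)·(1) + (1)·(1) + (1)·(1) + (2)·(2)) / 4 = 32/4 = 8
  s[X,Y] = ((-5)·(-2) + (1)·(-1) + (1)·(1) + (1)·(3) + (2)·(-1)) / 4 = 11/4 = 2.75
  s[Y,Y] = ((-2)·(-2) + (-1)·(-1) + (1)·(1) + (3)·(3) + (-1)·(-1)) / 4 = 16/4 = 4
  Sample standard deviations s_i = √(s[i,i]):
  s(X) = √(8) = 2.8284
  s(Y) = √(4) = 2

Step 3 — r_{ij} = s_{ij} / (s_i · s_j):
  r[X,X] = 1 (diagonal).
  r[X,Y] = 2.75 / (2.8284 · 2) = 2.75 / 5.6569 = 0.4861
  r[Y,Y] = 1 (diagonal).

R is symmetric with unit diagonal. Assembling:

R = [[1, 0.4861],
 [0.4861, 1]]


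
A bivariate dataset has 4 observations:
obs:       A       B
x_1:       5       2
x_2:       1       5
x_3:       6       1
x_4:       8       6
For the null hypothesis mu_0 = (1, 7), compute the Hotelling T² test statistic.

Step 1 — sample mean vector:
  mean(A) = (5 + 1 + 6 + 8) / 4 = 20/4 = 5
  mean(B) = (2 + 5 + 1 + 6) / 4 = 14/4 = 3.5
  x̄ = (5, 3.5),  deviation x̄ - mu_0 = (5, 3.5) - (1, 7) = (4, -3.5).

Step 2 — sample covariance matrix, S[i,j] = (1/(n-1)) · Σ_k (x_{k,i} - mean_i) · (x_{k,j} - mean_j), divisor n-1 = 3:
  S[A,A] = ((0)·(0) + (-4)·(-4) + (1)·(1) + (3)·(3)) / 3 = 26/3 = 8.6667
  S[A,B] = ((0)·(-1.5) + (-4)·(1.5) + (1)·(-2.5) + (3)·(2.5)) / 3 = -1/3 = -0.3333
  S[B,B] = ((-1.5)·(-1.5) + (1.5)·(1.5) + (-2.5)·(-2.5) + (2.5)·(2.5)) / 3 = 17/3 = 5.6667
  S = [[8.6667, -0.3333],
 [-0.3333, 5.6667]].

Step 3 — invert S. det(S) = 8.6667·5.6667 - (-0.3333)² = 49.
  S^{-1} = (1/det) · [[d, -b], [-b, a]] = [[0.1156, 0.0068],
 [0.0068, 0.1769]].

Step 4 — quadratic form (x̄ - mu_0)^T · S^{-1} · (x̄ - mu_0):
  S^{-1} · (x̄ - mu_0) = (0.4388, -0.5918),
  (x̄ - mu_0)^T · [...] = (4)·(0.4388) + (-3.5)·(-0.5918) = 3.8265.

Step 5 — scale by n: T² = 4 · 3.8265 = 15.3061.

T² ≈ 15.3061


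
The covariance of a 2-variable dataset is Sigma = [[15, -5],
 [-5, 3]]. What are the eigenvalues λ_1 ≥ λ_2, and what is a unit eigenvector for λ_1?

Step 1 — characteristic polynomial of 2×2 Sigma:
  det(Sigma - λI) = λ² - trace · λ + det = 0.
  trace = 15 + 3 = 18, det = 15·3 - (-5)² = 20.
Step 2 — discriminant:
  Δ = trace² - 4·det = 324 - 80 = 244.
Step 3 — eigenvalues:
  λ = (trace ± √Δ)/2 = (18 ± 15.6205)/2,
  λ_1 = 16.8102,  λ_2 = 1.1898.

Step 4 — unit eigenvector for λ_1: solve (Sigma - λ_1 I)v = 0. First row:
  (15 - 16.8102)·v_x + (-5)·v_y = 0, i.e. (-1.8102)·v_x + (-5)·v_y = 0,
  so v ∝ (b, λ_1 - a) = (-5, 1.8102); multiply by -1 so the first entry is positive: u = (5, -1.8102).
  ||u|| = √((5)² + (-1.8102)²) = √(28.277) ≈ 5.3176,
  v_1 = u/||u|| ≈ (0.9403, -0.3404) (||v_1|| = 1).

λ_1 = 16.8102,  λ_2 = 1.1898;  v_1 ≈ (0.9403, -0.3404)


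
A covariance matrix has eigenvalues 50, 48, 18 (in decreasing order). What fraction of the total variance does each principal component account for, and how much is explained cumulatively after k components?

Step 1 — total variance = trace(Sigma) = Σ λ_i = 50 + 48 + 18 = 116.

Step 2 — fraction explained by component i = λ_i / Σ λ:
  PC1: 50/116 = 0.431
  PC2: 48/116 = 0.4138
  PC3: 18/116 = 0.1552

Step 3 — cumulative fraction after k components = (λ_1 + ... + λ_k) / Σ λ:
  k = 1: 50/116 = 0.431
  k = 2: (50 + 48)/116 = 98/116 = 0.8448
  k = 3: (50 + 48 + 18)/116 = 116/116 = 1

Summary (fraction, with percent):

explained: PC1 0.431 (43.1%), PC2 0.4138 (41.38%), PC3 0.1552 (15.52%);  cumulative: 0.431, 0.8448, 1


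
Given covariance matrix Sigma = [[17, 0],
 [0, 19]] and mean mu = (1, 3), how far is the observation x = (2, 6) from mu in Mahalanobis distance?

Step 1 — centre the observation: (x - mu) = (1, 3).

Step 2 — invert Sigma. det(Sigma) = 17·19 - (0)² = 323.
  Sigma^{-1} = (1/det) · [[d, -b], [-b, a]] = [[0.0588, 0],
 [0, 0.0526]].

Step 3 — form the quadratic (x - mu)^T · Sigma^{-1} · (x - mu):
  Sigma^{-1} · (x - mu) = (0.0588, 0.1579).
  (x - mu)^T · [Sigma^{-1} · (x - mu)] = (1)·(0.0588) + (3)·(0.1579) = 0.5325.

Step 4 — take square root: d = √(0.5325) ≈ 0.7297.

d(x, mu) = √(0.5325) ≈ 0.7297


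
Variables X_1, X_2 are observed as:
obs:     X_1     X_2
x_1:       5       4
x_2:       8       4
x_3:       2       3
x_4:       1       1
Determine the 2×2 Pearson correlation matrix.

Step 1 — column means:
  mean(X_1) = (5 + 8 + 2 + 1) / 4 = 16/4 = 4
  mean(X_2) = (4 + 4 + 3 + 1) / 4 = 12/4 = 3

Step 2 — sample variances and covariances s[i,j] = (1/(n-1)) · Σ_k (x_{k,i} - mean_i) · (x_{k,j} - mean_j), with n-1 = 3:
  s[X_1,X_1] = ((1)·(1) + (4)·(4) + (-2)·(-2) + (-3)·(-3)) / 3 = 30/3 = 10
  s[X_1,X_2] = ((1)·(1) + (4)·(1) + (-2)·(0) + (-3)·(-2)) / 3 = 11/3 = 3.6667
  s[X_2,X_2] = ((1)·(1) + (1)·(1) + (0)·(0) + (-2)·(-2)) / 3 = 6/3 = 2
  Sample standard deviations s_i = √(s[i,i]):
  s(X_1) = √(10) = 3.1623
  s(X_2) = √(2) = 1.4142

Step 3 — r_{ij} = s_{ij} / (s_i · s_j):
  r[X_1,X_1] = 1 (diagonal).
  r[X_1,X_2] = 3.6667 / (3.1623 · 1.4142) = 3.6667 / 4.4721 = 0.8199
  r[X_2,X_2] = 1 (diagonal).

R is symmetric with unit diagonal. Assembling:

R = [[1, 0.8199],
 [0.8199, 1]]


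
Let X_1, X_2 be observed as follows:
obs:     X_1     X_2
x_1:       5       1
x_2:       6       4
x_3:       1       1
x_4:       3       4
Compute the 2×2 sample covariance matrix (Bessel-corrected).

Step 1 — column means:
  mean(X_1) = (5 + 6 + 1 + 3) / 4 = 15/4 = 3.75
  mean(X_2) = (1 + 4 + 1 + 4) / 4 = 10/4 = 2.5

Step 2 — sample covariance S[i,j] = (1/(n-1)) · Σ_k (x_{k,i} - mean_i) · (x_{k,j} - mean_j), with n-1 = 3.
  S[X_1,X_1] = ((1.25)·(1.25) + (2.25)·(2.25) + (-2.75)·(-2.75) + (-0.75)·(-0.75)) / 3 = 14.75/3 = 4.9167
  S[X_1,X_2] = ((1.25)·(-1.5) + (2.25)·(1.5) + (-2.75)·(-1.5) + (-0.75)·(1.5)) / 3 = 4.5/3 = 1.5
  S[X_2,X_2] = ((-1.5)·(-1.5) + (1.5)·(1.5) + (-1.5)·(-1.5) + (1.5)·(1.5)) / 3 = 9/3 = 3

S is symmetric (S[j,i] = S[i,j]). Assembling:

S = [[4.9167, 1.5],
 [1.5, 3]]


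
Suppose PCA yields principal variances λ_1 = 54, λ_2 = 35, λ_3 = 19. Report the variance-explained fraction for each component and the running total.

Step 1 — total variance = trace(Sigma) = Σ λ_i = 54 + 35 + 19 = 108.

Step 2 — fraction explained by component i = λ_i / Σ λ:
  PC1: 54/108 = 0.5
  PC2: 35/108 = 0.3241
  PC3: 19/108 = 0.1759

Step 3 — cumulative fraction after k components = (λ_1 + ... + λ_k) / Σ λ:
  k = 1: 54/108 = 0.5
  k = 2: (54 + 35)/108 = 89/108 = 0.8241
  k = 3: (54 + 35 + 19)/108 = 108/108 = 1

Summary (fraction, with percent):

explained: PC1 0.5 (50%), PC2 0.3241 (32.41%), PC3 0.1759 (17.59%);  cumulative: 0.5, 0.8241, 1


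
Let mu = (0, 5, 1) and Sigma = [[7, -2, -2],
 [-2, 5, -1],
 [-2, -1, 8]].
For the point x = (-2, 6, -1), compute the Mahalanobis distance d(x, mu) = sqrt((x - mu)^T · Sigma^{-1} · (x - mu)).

Step 1 — centre the observation: (x - mu) = (-2, 1, -2).

Step 2 — invert Sigma (cofactor / det for 3×3, or solve directly):
  Sigma^{-1} = [[0.1831, 0.0845, 0.0563],
 [0.0845, 0.2441, 0.0516],
 [0.0563, 0.0516, 0.1455]].

Step 3 — form the quadratic (x - mu)^T · Sigma^{-1} · (x - mu):
  Sigma^{-1} · (x - mu) = (-0.3944, -0.0282, -0.3521).
  (x - mu)^T · [Sigma^{-1} · (x - mu)] = (-2)·(-0.3944) + (1)·(-0.0282) + (-2)·(-0.3521) = 1.4648.

Step 4 — take square root: d = √(1.4648) ≈ 1.2103.

d(x, mu) = √(1.4648) ≈ 1.2103


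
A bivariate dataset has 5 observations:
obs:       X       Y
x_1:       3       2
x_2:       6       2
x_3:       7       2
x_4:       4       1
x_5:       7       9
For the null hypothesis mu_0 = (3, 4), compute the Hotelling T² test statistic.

Step 1 — sample mean vector:
  mean(X) = (3 + 6 + 7 + 4 + 7) / 5 = 27/5 = 5.4
  mean(Y) = (2 + 2 + 2 + 1 + 9) / 5 = 16/5 = 3.2
  x̄ = (5.4, 3.2),  deviation x̄ - mu_0 = (5.4, 3.2) - (3, 4) = (2.4, -0.8).

Step 2 — sample covariance matrix, S[i,j] = (1/(n-1)) · Σ_k (x_{k,i} - mean_i) · (x_{k,j} - mean_j), divisor n-1 = 4:
  S[X,X] = ((-2.4)·(-2.4) + (0.6)·(0.6) + (1.6)·(1.6) + (-1.4)·(-1.4) + (1.6)·(1.6)) / 4 = 13.2/4 = 3.3
  S[X,Y] = ((-2.4)·(-1.2) + (0.6)·(-1.2) + (1.6)·(-1.2) + (-1.4)·(-2.2) + (1.6)·(5.8)) / 4 = 12.6/4 = 3.15
  S[Y,Y] = ((-1.2)·(-1.2) + (-1.2)·(-1.2) + (-1.2)·(-1.2) + (-2.2)·(-2.2) + (5.8)·(5.8)) / 4 = 42.8/4 = 10.7
  S = [[3.3, 3.15],
 [3.15, 10.7]].

Step 3 — invert S. det(S) = 3.3·10.7 - (3.15)² = 25.3875.
  S^{-1} = (1/det) · [[d, -b], [-b, a]] = [[0.4215, -0.1241],
 [-0.1241, 0.13]].

Step 4 — quadratic form (x̄ - mu_0)^T · S^{-1} · (x̄ - mu_0):
  S^{-1} · (x̄ - mu_0) = (1.1108, -0.4018),
  (x̄ - mu_0)^T · [...] = (2.4)·(1.1108) + (-0.8)·(-0.4018) = 2.9873.

Step 5 — scale by n: T² = 5 · 2.9873 = 14.9365.

T² ≈ 14.9365


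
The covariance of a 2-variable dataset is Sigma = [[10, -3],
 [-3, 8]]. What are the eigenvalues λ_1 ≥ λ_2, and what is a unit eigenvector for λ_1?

Step 1 — characteristic polynomial of 2×2 Sigma:
  det(Sigma - λI) = λ² - trace · λ + det = 0.
  trace = 10 + 8 = 18, det = 10·8 - (-3)² = 71.
Step 2 — discriminant:
  Δ = trace² - 4·det = 324 - 284 = 40.
Step 3 — eigenvalues:
  λ = (trace ± √Δ)/2 = (18 ± 6.3246)/2,
  λ_1 = 12.1623,  λ_2 = 5.8377.

Step 4 — unit eigenvector for λ_1: solve (Sigma - λ_1 I)v = 0. First row:
  (10 - 12.1623)·v_x + (-3)·v_y = 0, i.e. (-2.1623)·v_x + (-3)·v_y = 0,
  so v ∝ (b, λ_1 - a) = (-3, 2.1623); multiply by -1 so the first entry is positive: u = (3, -2.1623).
  ||u|| = √((3)² + (-2.1623)²) = √(13.6754) ≈ 3.698,
  v_1 = u/||u|| ≈ (0.8112, -0.5847) (||v_1|| = 1).

λ_1 = 12.1623,  λ_2 = 5.8377;  v_1 ≈ (0.8112, -0.5847)


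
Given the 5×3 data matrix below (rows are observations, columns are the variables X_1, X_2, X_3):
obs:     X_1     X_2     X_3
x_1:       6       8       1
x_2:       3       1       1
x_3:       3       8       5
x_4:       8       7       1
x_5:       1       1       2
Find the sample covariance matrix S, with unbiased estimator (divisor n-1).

Step 1 — column means:
  mean(X_1) = (6 + 3 + 3 + 8 + 1) / 5 = 21/5 = 4.2
  mean(X_2) = (8 + 1 + 8 + 7 + 1) / 5 = 25/5 = 5
  mean(X_3) = (1 + 1 + 5 + 1 + 2) / 5 = 10/5 = 2

Step 2 — sample covariance S[i,j] = (1/(n-1)) · Σ_k (x_{k,i} - mean_i) · (x_{k,j} - mean_j), with n-1 = 4.
  S[X_1,X_1] = ((1.8)·(1.8) + (-1.2)·(-1.2) + (-1.2)·(-1.2) + (3.8)·(3.8) + (-3.2)·(-3.2)) / 4 = 30.8/4 = 7.7
  S[X_1,X_2] = ((1.8)·(3) + (-1.2)·(-4) + (-1.2)·(3) + (3.8)·(2) + (-3.2)·(-4)) / 4 = 27/4 = 6.75
  S[X_1,X_3] = ((1.8)·(-1) + (-1.2)·(-1) + (-1.2)·(3) + (3.8)·(-1) + (-3.2)·(0)) / 4 = -8/4 = -2
  S[X_2,X_2] = ((3)·(3) + (-4)·(-4) + (3)·(3) + (2)·(2) + (-4)·(-4)) / 4 = 54/4 = 13.5
  S[X_2,X_3] = ((3)·(-1) + (-4)·(-1) + (3)·(3) + (2)·(-1) + (-4)·(0)) / 4 = 8/4 = 2
  S[X_3,X_3] = ((-1)·(-1) + (-1)·(-1) + (3)·(3) + (-1)·(-1) + (0)·(0)) / 4 = 12/4 = 3

S is symmetric (S[j,i] = S[i,j]). Assembling:

S = [[7.7, 6.75, -2],
 [6.75, 13.5, 2],
 [-2, 2, 3]]


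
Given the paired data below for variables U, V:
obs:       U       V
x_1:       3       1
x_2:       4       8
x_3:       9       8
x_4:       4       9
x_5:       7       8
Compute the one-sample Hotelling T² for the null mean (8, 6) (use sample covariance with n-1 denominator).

Step 1 — sample mean vector:
  mean(U) = (3 + 4 + 9 + 4 + 7) / 5 = 27/5 = 5.4
  mean(V) = (1 + 8 + 8 + 9 + 8) / 5 = 34/5 = 6.8
  x̄ = (5.4, 6.8),  deviation x̄ - mu_0 = (5.4, 6.8) - (8, 6) = (-2.6, 0.8).

Step 2 — sample covariance matrix, S[i,j] = (1/(n-1)) · Σ_k (x_{k,i} - mean_i) · (x_{k,j} - mean_j), divisor n-1 = 4:
  S[U,U] = ((-2.4)·(-2.4) + (-1.4)·(-1.4) + (3.6)·(3.6) + (-1.4)·(-1.4) + (1.6)·(1.6)) / 4 = 25.2/4 = 6.3
  S[U,V] = ((-2.4)·(-5.8) + (-1.4)·(1.2) + (3.6)·(1.2) + (-1.4)·(2.2) + (1.6)·(1.2)) / 4 = 15.4/4 = 3.85
  S[V,V] = ((-5.8)·(-5.8) + (1.2)·(1.2) + (1.2)·(1.2) + (2.2)·(2.2) + (1.2)·(1.2)) / 4 = 42.8/4 = 10.7
  S = [[6.3, 3.85],
 [3.85, 10.7]].

Step 3 — invert S. det(S) = 6.3·10.7 - (3.85)² = 52.5875.
  S^{-1} = (1/det) · [[d, -b], [-b, a]] = [[0.2035, -0.0732],
 [-0.0732, 0.1198]].

Step 4 — quadratic form (x̄ - mu_0)^T · S^{-1} · (x̄ - mu_0):
  S^{-1} · (x̄ - mu_0) = (-0.5876, 0.2862),
  (x̄ - mu_0)^T · [...] = (-2.6)·(-0.5876) + (0.8)·(0.2862) = 1.7567.

Step 5 — scale by n: T² = 5 · 1.7567 = 8.7835.

T² ≈ 8.7835


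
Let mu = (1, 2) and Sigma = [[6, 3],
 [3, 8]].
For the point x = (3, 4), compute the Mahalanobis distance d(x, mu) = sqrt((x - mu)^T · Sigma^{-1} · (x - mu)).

Step 1 — centre the observation: (x - mu) = (2, 2).

Step 2 — invert Sigma. det(Sigma) = 6·8 - (3)² = 39.
  Sigma^{-1} = (1/det) · [[d, -b], [-b, a]] = [[0.2051, -0.0769],
 [-0.0769, 0.1538]].

Step 3 — form the quadratic (x - mu)^T · Sigma^{-1} · (x - mu):
  Sigma^{-1} · (x - mu) = (0.2564, 0.1538).
  (x - mu)^T · [Sigma^{-1} · (x - mu)] = (2)·(0.2564) + (2)·(0.1538) = 0.8205.

Step 4 — take square root: d = √(0.8205) ≈ 0.9058.

d(x, mu) = √(0.8205) ≈ 0.9058


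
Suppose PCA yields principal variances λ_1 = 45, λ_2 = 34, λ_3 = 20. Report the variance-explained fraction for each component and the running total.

Step 1 — total variance = trace(Sigma) = Σ λ_i = 45 + 34 + 20 = 99.

Step 2 — fraction explained by component i = λ_i / Σ λ:
  PC1: 45/99 = 0.4545
  PC2: 34/99 = 0.3434
  PC3: 20/99 = 0.202

Step 3 — cumulative fraction after k components = (λ_1 + ... + λ_k) / Σ λ:
  k = 1: 45/99 = 0.4545
  k = 2: (45 + 34)/99 = 79/99 = 0.798
  k = 3: (45 + 34 + 20)/99 = 99/99 = 1

Summary (fraction, with percent):

explained: PC1 0.4545 (45.45%), PC2 0.3434 (34.34%), PC3 0.202 (20.2%);  cumulative: 0.4545, 0.798, 1


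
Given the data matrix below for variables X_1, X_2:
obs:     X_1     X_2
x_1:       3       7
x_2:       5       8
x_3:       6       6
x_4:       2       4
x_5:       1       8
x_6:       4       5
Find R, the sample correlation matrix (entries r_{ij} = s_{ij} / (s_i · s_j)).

Step 1 — column means:
  mean(X_1) = (3 + 5 + 6 + 2 + 1 + 4) / 6 = 21/6 = 3.5
  mean(X_2) = (7 + 8 + 6 + 4 + 8 + 5) / 6 = 38/6 = 6.3333

Step 2 — sample variances and covariances s[i,j] = (1/(n-1)) · Σ_k (x_{k,i} - mean_i) · (x_{k,j} - mean_j), with n-1 = 5:
  s[X_1,X_1] = ((-0.5)·(-0.5) + (1.5)·(1.5) + (2.5)·(2.5) + (-1.5)·(-1.5) + (-2.5)·(-2.5) + (0.5)·(0.5)) / 5 = 17.5/5 = 3.5
  s[X_1,X_2] = ((-0.5)·(0.6667) + (1.5)·(1.6667) + (2.5)·(-0.3333) + (-1.5)·(-2.3333) + (-2.5)·(1.6667) + (0.5)·(-1.3333)) / 5 = 0/5 = 0
  s[X_2,X_2] = ((0.6667)·(0.6667) + (1.6667)·(1.6667) + (-0.3333)·(-0.3333) + (-2.3333)·(-2.3333) + (1.6667)·(1.6667) + (-1.3333)·(-1.3333)) / 5 = 13.3333/5 = 2.6667
  Sample standard deviations s_i = √(s[i,i]):
  s(X_1) = √(3.5) = 1.8708
  s(X_2) = √(2.6667) = 1.633

Step 3 — r_{ij} = s_{ij} / (s_i · s_j):
  r[X_1,X_1] = 1 (diagonal).
  r[X_1,X_2] = 0 / (1.8708 · 1.633) = 0 / 3.0551 = 0
  r[X_2,X_2] = 1 (diagonal).

R is symmetric with unit diagonal. Assembling:

R = [[1, 0],
 [0, 1]]


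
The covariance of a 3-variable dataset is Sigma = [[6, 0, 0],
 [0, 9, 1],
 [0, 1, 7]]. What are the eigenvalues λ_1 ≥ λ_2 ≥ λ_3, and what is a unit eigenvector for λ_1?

Step 1 — characteristic polynomial p(λ) = det(λI - Sigma) = λ³ - tr·λ² + c_1·λ - det, where tr = trace, c_1 = sum of the principal 2×2 minors, det = det(Sigma):
  tr = 6 + 9 + 7 = 22,
  c_1 = (6·9 - (0)²) + (6·7 - (0)²) + (9·7 - (1)²) = 54 + 42 + 62 = 158,
  det = 6·(9·7 - (1)²) - (0)·((0)·7 - (1)·(0)) + (0)·((0)·(1) - 9·(0)) = 6·(62) - (0)·(0) + (0)·(0) = 372.
  So p(λ) = λ³ - 22λ² + 158λ - 372.
Step 2 — look for an integer root (rational root theorem: any rational root is an integer divisor of 372). Testing λ = 6:
  p(6) = 216 - 792 + 948 - 372 = 0  ✓
  Dividing out (λ - 6): p(λ) = (λ - 6)(λ² - 16λ + 62).
Step 3 — remaining eigenvalues from the quadratic λ² - 16λ + 62 = 0:
  Δ = 16² - 4·62 = 256 - 248 = 8,  λ = (16 ± √8)/2 = (16 ± 2.8284)/2 ≈ 9.4142 or 6.5858.
  Sorted: λ_1 = 9.4142,  λ_2 = 6.5858,  λ_3 = 6  (check: sum = 22 = tr ✓).

Step 4 — unit eigenvector for λ_1 ≈ 9.4142: v spans the null space of (Sigma - λ_1 I), whose rows are
  r_1 = (-3.4142, 0, 0),  r_2 = (0, -0.4142, 1),  r_3 = (0, 1, -2.4142).
  v is orthogonal to every row, so take v ∝ r_1 × r_2 = ((0)·(1) - (0)·(-0.4142), (0)·(0) - (-3.4142)·(1), (-3.4142)·(-0.4142) - (0)·(0)) ≈ (0, 3.4142, 1.4142).
  Let u = (0, 3.4142, 1.4142).
  ||u|| = √((0)² + (3.4142)² + (1.4142)²) = √(13.6569) ≈ 3.6955,  v_1 = u/||u|| ≈ (0, 0.9239, 0.3827) (||v_1|| = 1).

λ_1 = 9.4142,  λ_2 = 6.5858,  λ_3 = 6;  v_1 ≈ (0, 0.9239, 0.3827)


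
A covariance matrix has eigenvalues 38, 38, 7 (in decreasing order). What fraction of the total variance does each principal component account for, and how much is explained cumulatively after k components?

Step 1 — total variance = trace(Sigma) = Σ λ_i = 38 + 38 + 7 = 83.

Step 2 — fraction explained by component i = λ_i / Σ λ:
  PC1: 38/83 = 0.4578
  PC2: 38/83 = 0.4578
  PC3: 7/83 = 0.0843

Step 3 — cumulative fraction after k components = (λ_1 + ... + λ_k) / Σ λ:
  k = 1: 38/83 = 0.4578
  k = 2: (38 + 38)/83 = 76/83 = 0.9157
  k = 3: (38 + 38 + 7)/83 = 83/83 = 1

Summary (fraction, with percent):

explained: PC1 0.4578 (45.78%), PC2 0.4578 (45.78%), PC3 0.0843 (8.43%);  cumulative: 0.4578, 0.9157, 1
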